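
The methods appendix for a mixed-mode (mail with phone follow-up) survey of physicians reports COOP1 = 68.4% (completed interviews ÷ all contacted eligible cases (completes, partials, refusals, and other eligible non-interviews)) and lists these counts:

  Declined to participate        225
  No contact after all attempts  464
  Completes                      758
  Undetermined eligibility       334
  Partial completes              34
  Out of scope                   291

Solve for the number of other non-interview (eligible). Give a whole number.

COOP1 = 758 / D = 0.684
D = 758 / 0.684 = 1108.2
Remaining denominator categories sum to 1017
other non-interview (eligible) = 1108.2 − 1017 ≈ 91

91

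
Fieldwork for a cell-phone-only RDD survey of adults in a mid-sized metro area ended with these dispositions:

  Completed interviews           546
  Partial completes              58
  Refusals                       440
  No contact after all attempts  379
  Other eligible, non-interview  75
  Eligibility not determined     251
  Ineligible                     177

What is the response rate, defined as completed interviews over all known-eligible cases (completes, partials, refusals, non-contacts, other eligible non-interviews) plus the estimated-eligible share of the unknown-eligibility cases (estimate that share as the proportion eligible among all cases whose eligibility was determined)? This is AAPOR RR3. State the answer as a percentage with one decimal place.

31.7%

Top: 546
Eligible (known): 546 + 58 + 440 + 379 + 75 = 1498
e = 1498 / (1498 + 177) = 1498 / 1675 = 0.8943
e × U: 0.8943 × 251 = 224.47
Denominator: 1498 + 224.47 = 1722.47
RR3 = 546 / 1722.47 = 0.3170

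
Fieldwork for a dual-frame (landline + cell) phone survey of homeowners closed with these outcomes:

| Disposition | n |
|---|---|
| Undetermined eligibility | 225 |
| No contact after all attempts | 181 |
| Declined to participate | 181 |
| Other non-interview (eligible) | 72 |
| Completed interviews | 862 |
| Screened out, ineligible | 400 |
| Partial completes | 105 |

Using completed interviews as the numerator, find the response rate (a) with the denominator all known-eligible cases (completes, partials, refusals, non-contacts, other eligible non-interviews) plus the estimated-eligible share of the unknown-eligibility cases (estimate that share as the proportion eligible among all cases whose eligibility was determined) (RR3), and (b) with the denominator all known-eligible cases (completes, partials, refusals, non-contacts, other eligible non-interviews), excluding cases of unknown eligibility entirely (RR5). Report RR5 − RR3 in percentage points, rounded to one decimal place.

Num → 862
Determined eligible → 862 + 105 + 181 + 181 + 72 = 1401
e = 1401 / (1401 + 400) = 1401 / 1801 = 0.7779
Eligible share of unknowns → 0.7779 × 225 = 175.03
Denominator → 1401 + 175.03 = 1576.03
RR3 = 862 / 1576.03 = 0.5469
Denominator → 862 + 105 + 181 + 181 + 72 = 1401
RR5 = 862 / 1401 = 0.6153
Difference = 61.53 − 54.69 = 6.84 percentage points

6.8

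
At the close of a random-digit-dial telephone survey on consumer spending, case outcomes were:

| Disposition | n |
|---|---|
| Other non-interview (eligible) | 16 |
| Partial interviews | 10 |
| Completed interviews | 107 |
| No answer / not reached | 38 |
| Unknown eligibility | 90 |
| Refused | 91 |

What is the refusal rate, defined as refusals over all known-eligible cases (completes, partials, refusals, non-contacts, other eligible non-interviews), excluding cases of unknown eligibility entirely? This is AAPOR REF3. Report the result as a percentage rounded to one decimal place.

Top → 91
Denominator → 107 + 10 + 91 + 38 + 16 = 262
REF3 = 91 / 262 = 0.3473

34.7%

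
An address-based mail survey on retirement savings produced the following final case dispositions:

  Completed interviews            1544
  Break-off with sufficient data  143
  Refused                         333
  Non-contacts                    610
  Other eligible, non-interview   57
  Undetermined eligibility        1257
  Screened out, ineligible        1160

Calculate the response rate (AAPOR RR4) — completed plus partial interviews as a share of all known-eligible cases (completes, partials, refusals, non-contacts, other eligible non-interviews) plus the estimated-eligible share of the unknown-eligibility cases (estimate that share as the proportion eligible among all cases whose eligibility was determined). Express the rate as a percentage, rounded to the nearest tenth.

Num = 1544 + 143 = 1687
Known eligible = 1544 + 143 + 333 + 610 + 57 = 2687
e = 2687 / (2687 + 1160) = 2687 / 3847 = 0.6985
Eligible share of unknowns = 0.6985 × 1257 = 878.01
Denominator = 2687 + 878.01 = 3565.01
RR4 = 1687 / 3565.01 = 0.4732

47.3%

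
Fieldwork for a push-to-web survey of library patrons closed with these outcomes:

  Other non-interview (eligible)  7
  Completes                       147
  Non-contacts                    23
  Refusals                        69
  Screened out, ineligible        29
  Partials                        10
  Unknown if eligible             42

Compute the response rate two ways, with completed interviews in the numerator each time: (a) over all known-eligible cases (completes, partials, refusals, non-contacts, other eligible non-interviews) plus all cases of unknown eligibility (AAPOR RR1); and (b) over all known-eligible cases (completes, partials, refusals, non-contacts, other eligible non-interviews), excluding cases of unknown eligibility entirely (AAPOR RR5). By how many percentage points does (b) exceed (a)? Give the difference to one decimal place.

Numerator: 147
Base: 147 + 10 + 69 + 23 + 7 + 42 = 298
RR1 = 147 / 298 = 0.4933
Base: 147 + 10 + 69 + 23 + 7 = 256
RR5 = 147 / 256 = 0.5742
Difference = 57.42 − 49.33 = 8.09 percentage points

8.1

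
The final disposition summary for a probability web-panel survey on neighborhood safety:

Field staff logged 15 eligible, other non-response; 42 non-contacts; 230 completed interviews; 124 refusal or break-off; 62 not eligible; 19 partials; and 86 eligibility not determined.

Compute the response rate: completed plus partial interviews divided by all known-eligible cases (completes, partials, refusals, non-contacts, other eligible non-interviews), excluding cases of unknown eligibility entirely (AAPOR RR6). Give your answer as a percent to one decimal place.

57.9%

Top → 230 + 19 = 249
Base → 230 + 19 + 124 + 42 + 15 = 430
RR6 = 249 / 430 = 0.5791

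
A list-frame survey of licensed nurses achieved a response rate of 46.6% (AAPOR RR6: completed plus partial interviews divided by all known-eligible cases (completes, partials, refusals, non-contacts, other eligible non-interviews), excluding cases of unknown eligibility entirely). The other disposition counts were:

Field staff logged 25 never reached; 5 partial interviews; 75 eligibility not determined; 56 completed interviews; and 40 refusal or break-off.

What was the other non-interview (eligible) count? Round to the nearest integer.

Top → 56 + 5 = 61
RR6 = 61 / D = 0.466
D = 61 / 0.466 = 130.9
Remaining denominator categories sum to 126
other non-interview (eligible) = 130.9 − 126 ≈ 5

5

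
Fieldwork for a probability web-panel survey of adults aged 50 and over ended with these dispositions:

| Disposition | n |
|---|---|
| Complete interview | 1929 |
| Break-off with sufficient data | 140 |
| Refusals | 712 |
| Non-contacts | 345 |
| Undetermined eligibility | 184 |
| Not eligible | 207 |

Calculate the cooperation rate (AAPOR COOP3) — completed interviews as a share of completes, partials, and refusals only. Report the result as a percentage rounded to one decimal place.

Top: 1929
Denominator: 1929 + 140 + 712 = 2781
COOP3 = 1929 / 2781 = 0.6936

69.4%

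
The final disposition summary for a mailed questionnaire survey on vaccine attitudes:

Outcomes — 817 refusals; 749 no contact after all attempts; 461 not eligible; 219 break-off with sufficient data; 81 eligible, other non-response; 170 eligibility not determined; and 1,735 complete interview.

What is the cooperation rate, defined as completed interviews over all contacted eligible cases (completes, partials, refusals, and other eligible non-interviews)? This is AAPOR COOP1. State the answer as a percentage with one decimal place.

60.8%

Num → 1735
Base → 1735 + 219 + 817 + 81 = 2852
COOP1 = 1735 / 2852 = 0.6083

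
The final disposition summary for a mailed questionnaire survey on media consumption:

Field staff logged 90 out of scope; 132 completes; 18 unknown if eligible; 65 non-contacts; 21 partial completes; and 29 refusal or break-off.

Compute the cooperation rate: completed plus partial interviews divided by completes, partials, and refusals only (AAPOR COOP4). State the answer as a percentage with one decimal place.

Top: 132 + 21 = 153
Denom: 132 + 21 + 29 = 182
COOP4 = 153 / 182 = 0.8407

84.1%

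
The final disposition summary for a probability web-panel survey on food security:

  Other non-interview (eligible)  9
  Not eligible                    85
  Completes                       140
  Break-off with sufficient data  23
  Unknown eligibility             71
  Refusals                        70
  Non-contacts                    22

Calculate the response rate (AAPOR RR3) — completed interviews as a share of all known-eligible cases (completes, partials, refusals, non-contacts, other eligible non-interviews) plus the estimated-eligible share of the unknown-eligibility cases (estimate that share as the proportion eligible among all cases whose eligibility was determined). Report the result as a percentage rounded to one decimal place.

Numerator → 140
Known eligible → 140 + 23 + 70 + 22 + 9 = 264
e = 264 / (264 + 85) = 264 / 349 = 0.7564
Eligible share of unknowns → 0.7564 × 71 = 53.70
Base → 264 + 53.70 = 317.70
RR3 = 140 / 317.70 = 0.4407

44.1%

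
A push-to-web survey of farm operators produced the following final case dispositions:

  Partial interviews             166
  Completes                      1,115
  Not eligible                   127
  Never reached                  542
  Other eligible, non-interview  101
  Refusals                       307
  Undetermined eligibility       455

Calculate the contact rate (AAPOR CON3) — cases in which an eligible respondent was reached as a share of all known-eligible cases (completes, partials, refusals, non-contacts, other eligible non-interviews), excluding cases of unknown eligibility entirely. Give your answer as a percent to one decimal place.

75.7%

Top: 1115 + 166 + 307 + 101 = 1689
Denom: 1115 + 166 + 307 + 542 + 101 = 2231
CON3 = 1689 / 2231 = 0.7571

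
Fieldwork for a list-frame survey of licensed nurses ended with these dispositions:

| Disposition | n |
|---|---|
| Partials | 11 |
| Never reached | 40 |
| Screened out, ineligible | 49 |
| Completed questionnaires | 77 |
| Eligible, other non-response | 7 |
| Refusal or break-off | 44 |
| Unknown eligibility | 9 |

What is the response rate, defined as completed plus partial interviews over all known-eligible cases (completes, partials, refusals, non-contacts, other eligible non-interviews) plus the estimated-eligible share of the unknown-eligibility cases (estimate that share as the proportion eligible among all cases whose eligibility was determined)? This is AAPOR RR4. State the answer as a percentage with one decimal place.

47.3%

Num = 77 + 11 = 88
Determined eligible = 77 + 11 + 44 + 40 + 7 = 179
e = 179 / (179 + 49) = 179 / 228 = 0.7851
Estimated eligible among unknowns = 0.7851 × 9 = 7.07
Denominator = 179 + 7.07 = 186.07
RR4 = 88 / 186.07 = 0.4729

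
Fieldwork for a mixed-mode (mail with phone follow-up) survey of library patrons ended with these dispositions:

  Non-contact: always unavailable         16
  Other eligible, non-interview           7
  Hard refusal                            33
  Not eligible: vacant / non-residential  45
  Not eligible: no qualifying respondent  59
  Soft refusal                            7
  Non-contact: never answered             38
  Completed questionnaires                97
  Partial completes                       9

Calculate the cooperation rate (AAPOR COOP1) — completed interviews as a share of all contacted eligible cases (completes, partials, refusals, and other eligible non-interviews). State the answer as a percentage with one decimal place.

63.4%

Refusals = 33 + 7 = 40
Never reached = 38 + 16 = 54
Ineligible = 59 + 45 = 104
Numerator → 97
Denom → 97 + 9 + 40 + 7 = 153
COOP1 = 97 / 153 = 0.6340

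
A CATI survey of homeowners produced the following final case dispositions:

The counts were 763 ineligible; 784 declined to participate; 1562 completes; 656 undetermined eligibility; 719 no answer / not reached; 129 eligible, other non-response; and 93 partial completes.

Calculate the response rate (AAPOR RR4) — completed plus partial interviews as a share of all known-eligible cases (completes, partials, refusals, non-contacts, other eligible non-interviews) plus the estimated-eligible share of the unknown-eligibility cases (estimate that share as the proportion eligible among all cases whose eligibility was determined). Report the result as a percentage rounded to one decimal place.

Numerator → 1562 + 93 = 1655
Determined eligible → 1562 + 93 + 784 + 719 + 129 = 3287
e = 3287 / (3287 + 763) = 3287 / 4050 = 0.8116
e × U → 0.8116 × 656 = 532.41
Base → 3287 + 532.41 = 3819.41
RR4 = 1655 / 3819.41 = 0.4333

43.3%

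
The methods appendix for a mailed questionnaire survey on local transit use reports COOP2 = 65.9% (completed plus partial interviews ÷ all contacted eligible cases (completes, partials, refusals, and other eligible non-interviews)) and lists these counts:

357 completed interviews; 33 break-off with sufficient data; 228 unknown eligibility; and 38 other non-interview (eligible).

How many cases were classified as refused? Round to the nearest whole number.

Num: 357 + 33 = 390
COOP2 = 390 / D = 0.659
D = 390 / 0.659 = 591.8
Remaining denominator categories sum to 428
refused = 591.8 − 428 ≈ 164

164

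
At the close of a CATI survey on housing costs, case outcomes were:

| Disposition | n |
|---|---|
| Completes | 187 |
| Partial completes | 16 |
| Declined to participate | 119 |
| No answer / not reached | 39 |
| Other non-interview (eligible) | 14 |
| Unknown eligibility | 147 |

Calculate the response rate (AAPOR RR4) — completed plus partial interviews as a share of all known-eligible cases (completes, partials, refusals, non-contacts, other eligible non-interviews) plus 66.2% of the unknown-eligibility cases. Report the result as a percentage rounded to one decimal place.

43.0%

Top = 187 + 16 = 203
Eligible (known) = 187 + 16 + 119 + 39 + 14 = 375
Estimated eligible among unknowns = 0.6620 × 147 = 97.31
Denominator = 375 + 97.31 = 472.31
RR4 = 203 / 472.31 = 0.4298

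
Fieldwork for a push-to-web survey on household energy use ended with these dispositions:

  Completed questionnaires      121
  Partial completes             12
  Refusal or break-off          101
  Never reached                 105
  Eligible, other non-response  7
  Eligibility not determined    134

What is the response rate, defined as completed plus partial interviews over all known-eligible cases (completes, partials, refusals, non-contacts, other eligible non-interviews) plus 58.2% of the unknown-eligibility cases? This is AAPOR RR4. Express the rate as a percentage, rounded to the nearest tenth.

Numerator: 121 + 12 = 133
Known eligible: 121 + 12 + 101 + 105 + 7 = 346
Estimated eligible among unknowns: 0.5820 × 134 = 77.99
Denom: 346 + 77.99 = 423.99
RR4 = 133 / 423.99 = 0.3137

31.4%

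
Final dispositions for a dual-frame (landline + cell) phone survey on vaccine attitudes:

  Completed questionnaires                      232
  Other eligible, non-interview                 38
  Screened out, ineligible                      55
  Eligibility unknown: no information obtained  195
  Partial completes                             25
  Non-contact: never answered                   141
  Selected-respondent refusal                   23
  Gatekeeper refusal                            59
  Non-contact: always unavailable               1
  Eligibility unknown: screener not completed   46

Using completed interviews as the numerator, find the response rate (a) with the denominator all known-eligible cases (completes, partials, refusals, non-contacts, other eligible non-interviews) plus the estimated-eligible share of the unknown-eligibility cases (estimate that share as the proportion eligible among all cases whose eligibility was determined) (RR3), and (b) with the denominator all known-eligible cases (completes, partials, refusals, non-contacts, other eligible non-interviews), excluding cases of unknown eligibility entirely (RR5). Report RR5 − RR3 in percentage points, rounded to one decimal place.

Refused = 59 + 23 = 82
No contact after all attempts = 141 + 1 = 142
Unknown if eligible = 46 + 195 = 241
Top: 232
Eligible (known): 232 + 25 + 82 + 142 + 38 = 519
e = 519 / (519 + 55) = 519 / 574 = 0.9042
e × U: 0.9042 × 241 = 217.91
Denom: 519 + 217.91 = 736.91
RR3 = 232 / 736.91 = 0.3148
Denom: 232 + 25 + 82 + 142 + 38 = 519
RR5 = 232 / 519 = 0.4470
Difference = 44.70 − 31.48 = 13.22 percentage points

13.2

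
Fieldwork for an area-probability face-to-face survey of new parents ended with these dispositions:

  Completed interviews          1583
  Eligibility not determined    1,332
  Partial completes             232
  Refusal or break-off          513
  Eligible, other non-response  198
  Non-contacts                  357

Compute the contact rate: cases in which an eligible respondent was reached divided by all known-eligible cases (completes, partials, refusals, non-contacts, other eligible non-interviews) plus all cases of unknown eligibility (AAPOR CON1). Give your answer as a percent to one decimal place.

Top = 1583 + 232 + 513 + 198 = 2526
Denom = 1583 + 232 + 513 + 357 + 198 + 1332 = 4215
CON1 = 2526 / 4215 = 0.5993

59.9%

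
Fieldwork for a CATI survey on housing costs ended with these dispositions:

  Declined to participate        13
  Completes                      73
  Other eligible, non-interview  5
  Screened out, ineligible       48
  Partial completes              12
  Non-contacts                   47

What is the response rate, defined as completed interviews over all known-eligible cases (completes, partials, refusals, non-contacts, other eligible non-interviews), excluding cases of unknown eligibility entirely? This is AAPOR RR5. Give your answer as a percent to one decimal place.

Top = 73
Denominator = 73 + 12 + 13 + 47 + 5 = 150
RR5 = 73 / 150 = 0.4867

48.7%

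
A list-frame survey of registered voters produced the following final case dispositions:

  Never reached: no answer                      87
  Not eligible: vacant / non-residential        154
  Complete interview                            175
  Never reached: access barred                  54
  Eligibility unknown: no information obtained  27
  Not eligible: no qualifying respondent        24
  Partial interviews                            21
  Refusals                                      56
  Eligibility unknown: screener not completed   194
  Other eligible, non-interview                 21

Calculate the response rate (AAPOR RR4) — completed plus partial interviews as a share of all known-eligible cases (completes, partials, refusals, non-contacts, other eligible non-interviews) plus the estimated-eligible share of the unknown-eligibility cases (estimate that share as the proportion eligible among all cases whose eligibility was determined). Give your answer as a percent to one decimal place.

No answer / not reached = 87 + 54 = 141
Unknown if eligible = 194 + 27 = 221
Screened out, ineligible = 24 + 154 = 178
Numerator = 175 + 21 = 196
Determined eligible = 175 + 21 + 56 + 141 + 21 = 414
e = 414 / (414 + 178) = 414 / 592 = 0.6993
e × U = 0.6993 × 221 = 154.55
Base = 414 + 154.55 = 568.55
RR4 = 196 / 568.55 = 0.3447

34.5%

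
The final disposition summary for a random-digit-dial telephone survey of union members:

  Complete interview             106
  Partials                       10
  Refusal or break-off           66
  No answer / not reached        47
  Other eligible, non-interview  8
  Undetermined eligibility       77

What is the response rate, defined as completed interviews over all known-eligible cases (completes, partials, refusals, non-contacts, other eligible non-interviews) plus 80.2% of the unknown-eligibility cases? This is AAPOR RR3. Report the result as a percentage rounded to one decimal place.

Top: 106
Determined eligible: 106 + 10 + 66 + 47 + 8 = 237
Estimated eligible among unknowns: 0.8020 × 77 = 61.75
Base: 237 + 61.75 = 298.75
RR3 = 106 / 298.75 = 0.3548

35.5%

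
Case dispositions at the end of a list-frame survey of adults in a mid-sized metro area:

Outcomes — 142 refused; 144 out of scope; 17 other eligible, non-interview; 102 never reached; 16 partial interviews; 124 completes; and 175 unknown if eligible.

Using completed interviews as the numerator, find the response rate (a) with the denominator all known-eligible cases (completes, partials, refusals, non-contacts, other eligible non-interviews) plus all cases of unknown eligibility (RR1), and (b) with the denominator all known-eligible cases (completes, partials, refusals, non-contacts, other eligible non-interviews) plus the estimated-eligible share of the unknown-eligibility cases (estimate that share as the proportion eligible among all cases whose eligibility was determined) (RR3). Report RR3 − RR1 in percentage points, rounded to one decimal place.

1.9

Top = 124
Denom = 124 + 16 + 142 + 102 + 17 + 175 = 576
RR1 = 124 / 576 = 0.2153
Determined eligible = 124 + 16 + 142 + 102 + 17 = 401
e = 401 / (401 + 144) = 401 / 545 = 0.7358
Estimated eligible among unknowns = 0.7358 × 175 = 128.77
Denom = 401 + 128.77 = 529.77
RR3 = 124 / 529.77 = 0.2341
Difference = 23.41 − 21.53 = 1.88 percentage points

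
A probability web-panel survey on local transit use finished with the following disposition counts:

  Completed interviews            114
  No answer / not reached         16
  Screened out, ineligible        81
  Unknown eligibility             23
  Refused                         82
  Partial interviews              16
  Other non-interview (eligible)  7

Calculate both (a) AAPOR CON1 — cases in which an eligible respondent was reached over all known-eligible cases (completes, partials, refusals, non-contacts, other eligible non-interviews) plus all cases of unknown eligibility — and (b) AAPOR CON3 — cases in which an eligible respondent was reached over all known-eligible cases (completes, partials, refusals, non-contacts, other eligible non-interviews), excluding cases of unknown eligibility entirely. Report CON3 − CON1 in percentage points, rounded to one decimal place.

8.3

Num: 114 + 16 + 82 + 7 = 219
Base: 114 + 16 + 82 + 16 + 7 + 23 = 258
CON1 = 219 / 258 = 0.8488
Base: 114 + 16 + 82 + 16 + 7 = 235
CON3 = 219 / 235 = 0.9319
Difference = 93.19 − 84.88 = 8.31 percentage points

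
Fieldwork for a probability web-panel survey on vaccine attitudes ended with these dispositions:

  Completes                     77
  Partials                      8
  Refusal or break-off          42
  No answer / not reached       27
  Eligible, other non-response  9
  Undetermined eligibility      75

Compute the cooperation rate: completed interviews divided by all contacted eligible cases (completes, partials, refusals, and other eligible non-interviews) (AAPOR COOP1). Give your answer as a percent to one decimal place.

56.6%

Top = 77
Denominator = 77 + 8 + 42 + 9 = 136
COOP1 = 77 / 136 = 0.5662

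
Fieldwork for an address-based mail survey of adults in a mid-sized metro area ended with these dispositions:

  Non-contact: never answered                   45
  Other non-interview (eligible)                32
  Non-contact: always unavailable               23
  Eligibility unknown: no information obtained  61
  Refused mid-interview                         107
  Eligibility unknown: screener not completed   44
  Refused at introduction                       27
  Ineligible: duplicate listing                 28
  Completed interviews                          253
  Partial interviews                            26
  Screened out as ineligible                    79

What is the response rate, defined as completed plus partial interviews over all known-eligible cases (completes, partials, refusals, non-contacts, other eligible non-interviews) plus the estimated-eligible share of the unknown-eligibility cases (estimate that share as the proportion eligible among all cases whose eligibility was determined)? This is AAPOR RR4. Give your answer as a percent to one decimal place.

46.5%

Refused = 27 + 107 = 134
Non-contacts = 45 + 23 = 68
Eligibility not determined = 44 + 61 = 105
Out of scope = 79 + 28 = 107
Num = 253 + 26 = 279
Eligible (known) = 253 + 26 + 134 + 68 + 32 = 513
e = 513 / (513 + 107) = 513 / 620 = 0.8274
Estimated eligible among unknowns = 0.8274 × 105 = 86.88
Denominator = 513 + 86.88 = 599.88
RR4 = 279 / 599.88 = 0.4651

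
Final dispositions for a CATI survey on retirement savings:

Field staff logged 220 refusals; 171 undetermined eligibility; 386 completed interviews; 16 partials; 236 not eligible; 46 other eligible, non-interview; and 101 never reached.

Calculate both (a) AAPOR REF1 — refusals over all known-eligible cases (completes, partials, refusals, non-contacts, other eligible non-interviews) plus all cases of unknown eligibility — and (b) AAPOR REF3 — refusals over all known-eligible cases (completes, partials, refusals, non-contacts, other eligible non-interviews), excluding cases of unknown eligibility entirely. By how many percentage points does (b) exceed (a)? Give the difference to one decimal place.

Num → 220
Denominator → 386 + 16 + 220 + 101 + 46 + 171 = 940
REF1 = 220 / 940 = 0.2340
Denominator → 386 + 16 + 220 + 101 + 46 = 769
REF3 = 220 / 769 = 0.2861
Difference = 28.61 − 23.40 = 5.21 percentage points

5.2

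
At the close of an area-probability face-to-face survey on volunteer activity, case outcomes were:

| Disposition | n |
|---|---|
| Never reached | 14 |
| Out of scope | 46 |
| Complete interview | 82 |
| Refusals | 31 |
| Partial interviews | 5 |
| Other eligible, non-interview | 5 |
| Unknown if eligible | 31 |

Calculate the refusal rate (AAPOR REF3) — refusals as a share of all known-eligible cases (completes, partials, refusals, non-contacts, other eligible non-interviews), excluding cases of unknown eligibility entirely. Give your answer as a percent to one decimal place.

Numerator → 31
Base → 82 + 5 + 31 + 14 + 5 = 137
REF3 = 31 / 137 = 0.2263

22.6%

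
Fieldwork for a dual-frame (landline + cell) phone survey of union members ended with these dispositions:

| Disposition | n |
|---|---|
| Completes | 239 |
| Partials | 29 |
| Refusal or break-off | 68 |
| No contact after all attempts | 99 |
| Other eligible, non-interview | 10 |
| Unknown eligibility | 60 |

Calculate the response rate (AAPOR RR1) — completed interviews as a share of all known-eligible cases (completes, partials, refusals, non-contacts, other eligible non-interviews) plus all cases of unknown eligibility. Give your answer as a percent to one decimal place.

Top = 239
Denom = 239 + 29 + 68 + 99 + 10 + 60 = 505
RR1 = 239 / 505 = 0.4733

47.3%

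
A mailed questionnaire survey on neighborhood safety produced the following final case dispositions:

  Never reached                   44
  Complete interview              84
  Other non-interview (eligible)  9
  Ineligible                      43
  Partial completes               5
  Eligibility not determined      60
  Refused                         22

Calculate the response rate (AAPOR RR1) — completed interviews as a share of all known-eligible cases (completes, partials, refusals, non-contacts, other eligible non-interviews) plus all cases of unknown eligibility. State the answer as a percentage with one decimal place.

37.5%

Numerator → 84
Denom → 84 + 5 + 22 + 44 + 9 + 60 = 224
RR1 = 84 / 224 = 0.3750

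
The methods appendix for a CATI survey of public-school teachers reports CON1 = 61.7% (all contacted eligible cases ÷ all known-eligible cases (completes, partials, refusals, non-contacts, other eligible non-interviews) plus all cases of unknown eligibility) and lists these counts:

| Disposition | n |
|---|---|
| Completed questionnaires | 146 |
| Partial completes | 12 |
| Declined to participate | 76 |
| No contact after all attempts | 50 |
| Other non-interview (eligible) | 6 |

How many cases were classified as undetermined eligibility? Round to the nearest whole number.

Numerator → 146 + 12 + 76 + 6 = 240
CON1 = 240 / D = 0.617
D = 240 / 0.617 = 389.0
Other denominator terms total 290
undetermined eligibility = 389.0 − 290 ≈ 99

99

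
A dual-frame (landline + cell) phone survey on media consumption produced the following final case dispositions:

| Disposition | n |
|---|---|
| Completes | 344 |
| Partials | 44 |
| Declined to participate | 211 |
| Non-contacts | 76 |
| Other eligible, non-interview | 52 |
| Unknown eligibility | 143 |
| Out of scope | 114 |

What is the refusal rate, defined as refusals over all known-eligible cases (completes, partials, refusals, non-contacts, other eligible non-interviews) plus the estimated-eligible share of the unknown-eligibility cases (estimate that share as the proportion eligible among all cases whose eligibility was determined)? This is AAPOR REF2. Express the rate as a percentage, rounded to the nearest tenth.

Numerator = 211
Determined eligible = 344 + 44 + 211 + 76 + 52 = 727
e = 727 / (727 + 114) = 727 / 841 = 0.8644
Eligible share of unknowns = 0.8644 × 143 = 123.61
Denominator = 727 + 123.61 = 850.61
REF2 = 211 / 850.61 = 0.2481

24.8%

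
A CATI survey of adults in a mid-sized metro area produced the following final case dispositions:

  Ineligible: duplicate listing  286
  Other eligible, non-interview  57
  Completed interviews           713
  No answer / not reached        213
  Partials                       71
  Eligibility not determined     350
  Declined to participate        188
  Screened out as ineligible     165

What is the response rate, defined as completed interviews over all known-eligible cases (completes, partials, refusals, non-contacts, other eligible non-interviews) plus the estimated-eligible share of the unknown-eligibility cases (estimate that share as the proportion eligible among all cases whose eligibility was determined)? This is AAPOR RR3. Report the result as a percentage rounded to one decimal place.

47.6%

Not eligible = 165 + 286 = 451
Top = 713
Determined eligible = 713 + 71 + 188 + 213 + 57 = 1242
e = 1242 / (1242 + 451) = 1242 / 1693 = 0.7336
e × U = 0.7336 × 350 = 256.76
Base = 1242 + 256.76 = 1498.76
RR3 = 713 / 1498.76 = 0.4757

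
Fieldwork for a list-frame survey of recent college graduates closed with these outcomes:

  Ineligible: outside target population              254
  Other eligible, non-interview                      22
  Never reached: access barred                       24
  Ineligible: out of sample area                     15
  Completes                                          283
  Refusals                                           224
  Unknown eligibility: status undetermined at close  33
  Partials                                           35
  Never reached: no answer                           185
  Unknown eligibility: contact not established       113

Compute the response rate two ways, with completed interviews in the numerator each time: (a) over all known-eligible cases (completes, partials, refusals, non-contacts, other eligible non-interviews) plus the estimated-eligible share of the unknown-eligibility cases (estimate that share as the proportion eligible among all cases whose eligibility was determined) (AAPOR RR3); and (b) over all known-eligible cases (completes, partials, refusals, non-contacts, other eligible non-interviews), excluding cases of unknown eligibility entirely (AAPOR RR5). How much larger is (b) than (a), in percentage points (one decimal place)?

4.5

No contact after all attempts = 185 + 24 = 209
Undetermined eligibility = 113 + 33 = 146
Ineligible = 254 + 15 = 269
Num: 283
Determined eligible: 283 + 35 + 224 + 209 + 22 = 773
e = 773 / (773 + 269) = 773 / 1042 = 0.7418
Estimated eligible among unknowns: 0.7418 × 146 = 108.30
Denom: 773 + 108.30 = 881.30
RR3 = 283 / 881.30 = 0.3211
Denom: 283 + 35 + 224 + 209 + 22 = 773
RR5 = 283 / 773 = 0.3661
Difference = 36.61 − 32.11 = 4.50 percentage points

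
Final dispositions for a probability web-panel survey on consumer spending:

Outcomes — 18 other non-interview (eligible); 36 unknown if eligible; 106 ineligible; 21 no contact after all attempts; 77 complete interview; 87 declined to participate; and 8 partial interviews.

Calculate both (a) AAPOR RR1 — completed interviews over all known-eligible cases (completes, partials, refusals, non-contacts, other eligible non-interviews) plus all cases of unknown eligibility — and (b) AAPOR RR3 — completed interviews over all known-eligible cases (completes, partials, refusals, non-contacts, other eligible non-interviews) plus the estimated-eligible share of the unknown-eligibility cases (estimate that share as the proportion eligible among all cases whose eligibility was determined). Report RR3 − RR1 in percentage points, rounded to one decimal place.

1.6

Top = 77
Denom = 77 + 8 + 87 + 21 + 18 + 36 = 247
RR1 = 77 / 247 = 0.3117
Determined eligible = 77 + 8 + 87 + 21 + 18 = 211
e = 211 / (211 + 106) = 211 / 317 = 0.6656
e × U = 0.6656 × 36 = 23.96
Denom = 211 + 23.96 = 234.96
RR3 = 77 / 234.96 = 0.3277
Difference = 32.77 − 31.17 = 1.60 percentage points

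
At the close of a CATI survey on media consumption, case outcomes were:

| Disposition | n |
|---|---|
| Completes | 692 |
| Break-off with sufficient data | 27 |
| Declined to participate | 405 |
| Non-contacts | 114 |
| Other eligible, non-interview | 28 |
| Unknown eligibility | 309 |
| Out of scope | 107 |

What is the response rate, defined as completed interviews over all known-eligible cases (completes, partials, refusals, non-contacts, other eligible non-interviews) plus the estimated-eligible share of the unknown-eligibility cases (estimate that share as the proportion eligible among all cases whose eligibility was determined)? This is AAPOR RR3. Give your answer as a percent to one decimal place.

Num = 692
Eligible (known) = 692 + 27 + 405 + 114 + 28 = 1266
e = 1266 / (1266 + 107) = 1266 / 1373 = 0.9221
Eligible share of unknowns = 0.9221 × 309 = 284.93
Denominator = 1266 + 284.93 = 1550.93
RR3 = 692 / 1550.93 = 0.4462

44.6%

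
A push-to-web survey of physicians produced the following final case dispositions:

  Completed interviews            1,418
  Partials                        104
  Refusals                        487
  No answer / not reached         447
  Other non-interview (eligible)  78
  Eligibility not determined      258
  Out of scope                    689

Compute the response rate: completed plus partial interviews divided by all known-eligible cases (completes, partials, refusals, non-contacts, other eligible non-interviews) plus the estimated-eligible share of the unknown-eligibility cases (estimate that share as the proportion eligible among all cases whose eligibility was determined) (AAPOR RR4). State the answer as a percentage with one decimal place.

Num → 1418 + 104 = 1522
Known eligible → 1418 + 104 + 487 + 447 + 78 = 2534
e = 2534 / (2534 + 689) = 2534 / 3223 = 0.7862
Estimated eligible among unknowns → 0.7862 × 258 = 202.84
Denominator → 2534 + 202.84 = 2736.84
RR4 = 1522 / 2736.84 = 0.5561

55.6%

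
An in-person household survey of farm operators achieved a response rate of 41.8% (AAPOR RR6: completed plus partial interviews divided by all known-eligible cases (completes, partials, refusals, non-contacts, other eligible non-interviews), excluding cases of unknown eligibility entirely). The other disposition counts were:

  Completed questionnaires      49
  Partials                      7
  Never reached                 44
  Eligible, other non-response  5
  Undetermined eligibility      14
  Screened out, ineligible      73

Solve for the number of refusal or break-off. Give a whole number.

29

Top: 49 + 7 = 56
RR6 = 56 / D = 0.418
D = 56 / 0.418 = 134.0
Rest of base = 105
refusal or break-off = 134.0 − 105 ≈ 29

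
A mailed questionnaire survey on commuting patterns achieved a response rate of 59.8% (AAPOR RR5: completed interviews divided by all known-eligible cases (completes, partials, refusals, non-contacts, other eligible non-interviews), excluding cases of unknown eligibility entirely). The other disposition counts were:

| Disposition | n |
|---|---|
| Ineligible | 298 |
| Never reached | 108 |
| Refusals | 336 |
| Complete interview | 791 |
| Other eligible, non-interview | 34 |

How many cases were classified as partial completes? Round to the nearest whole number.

RR5 = 791 / D = 0.598
D = 791 / 0.598 = 1322.7
Remaining denominator categories sum to 1269
partial completes = 1322.7 − 1269 ≈ 54

54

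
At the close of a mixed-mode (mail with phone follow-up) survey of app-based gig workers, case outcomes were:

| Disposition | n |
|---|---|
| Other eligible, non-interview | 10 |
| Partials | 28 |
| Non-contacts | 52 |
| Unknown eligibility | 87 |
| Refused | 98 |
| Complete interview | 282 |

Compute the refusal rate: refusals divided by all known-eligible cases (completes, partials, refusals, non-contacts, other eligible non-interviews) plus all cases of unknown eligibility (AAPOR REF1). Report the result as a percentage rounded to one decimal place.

17.6%

Top → 98
Denominator → 282 + 28 + 98 + 52 + 10 + 87 = 557
REF1 = 98 / 557 = 0.1759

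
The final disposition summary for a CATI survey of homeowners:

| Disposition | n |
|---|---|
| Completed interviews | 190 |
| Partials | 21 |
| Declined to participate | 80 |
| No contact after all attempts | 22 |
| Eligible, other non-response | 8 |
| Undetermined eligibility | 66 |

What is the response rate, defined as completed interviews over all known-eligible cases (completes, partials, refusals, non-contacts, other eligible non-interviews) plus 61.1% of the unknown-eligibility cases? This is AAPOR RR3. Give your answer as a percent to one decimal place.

52.6%

Top → 190
Eligible (known) → 190 + 21 + 80 + 22 + 8 = 321
e × U → 0.6110 × 66 = 40.33
Denominator → 321 + 40.33 = 361.33
RR3 = 190 / 361.33 = 0.5258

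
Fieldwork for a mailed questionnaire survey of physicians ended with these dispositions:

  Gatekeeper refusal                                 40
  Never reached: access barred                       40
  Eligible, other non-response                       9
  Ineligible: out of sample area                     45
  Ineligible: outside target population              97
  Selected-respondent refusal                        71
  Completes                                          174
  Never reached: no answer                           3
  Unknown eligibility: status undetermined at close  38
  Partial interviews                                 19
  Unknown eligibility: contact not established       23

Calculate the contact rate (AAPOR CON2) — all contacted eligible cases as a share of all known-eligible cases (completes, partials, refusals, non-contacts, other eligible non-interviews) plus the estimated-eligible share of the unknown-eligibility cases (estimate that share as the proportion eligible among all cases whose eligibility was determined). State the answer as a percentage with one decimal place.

Refused = 40 + 71 = 111
No contact after all attempts = 3 + 40 = 43
Eligibility not determined = 23 + 38 = 61
Ineligible = 97 + 45 = 142
Num: 174 + 19 + 111 + 9 = 313
Eligible (known): 174 + 19 + 111 + 43 + 9 = 356
e = 356 / (356 + 142) = 356 / 498 = 0.7149
Eligible share of unknowns: 0.7149 × 61 = 43.61
Base: 356 + 43.61 = 399.61
CON2 = 313 / 399.61 = 0.7833

78.3%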